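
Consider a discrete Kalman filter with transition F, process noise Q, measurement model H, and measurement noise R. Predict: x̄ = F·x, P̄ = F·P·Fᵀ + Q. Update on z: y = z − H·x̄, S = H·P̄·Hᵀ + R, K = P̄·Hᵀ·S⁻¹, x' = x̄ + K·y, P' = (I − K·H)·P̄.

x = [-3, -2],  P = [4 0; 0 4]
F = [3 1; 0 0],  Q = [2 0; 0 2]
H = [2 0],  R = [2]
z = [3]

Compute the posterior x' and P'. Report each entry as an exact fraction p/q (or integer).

x̄ = F·x = [-11, 0]
P̄ = F·P·Fᵀ + Q = [42 0; 0 2]
y = z − H·x̄ = [25]
S = H·P̄·Hᵀ + R = [170]
K = P̄·Hᵀ·S⁻¹ = [42/85; 0]
x' = x̄ + K·y = [23/17, 0]
P' = (I − K·H)·P̄ = [42/85 0; 0 2]

x' = [23/17, 0]
P' = [42/85 0; 0 2]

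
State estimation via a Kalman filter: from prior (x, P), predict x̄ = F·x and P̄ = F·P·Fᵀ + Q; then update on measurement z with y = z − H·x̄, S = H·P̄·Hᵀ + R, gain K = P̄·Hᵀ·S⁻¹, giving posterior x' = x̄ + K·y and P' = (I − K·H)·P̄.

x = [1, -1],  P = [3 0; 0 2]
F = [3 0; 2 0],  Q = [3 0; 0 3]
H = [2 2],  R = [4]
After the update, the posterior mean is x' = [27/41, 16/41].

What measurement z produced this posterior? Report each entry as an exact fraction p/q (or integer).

z = [2]

x̄ = F·x = [3, 2]
P̄ = F·P·Fᵀ + Q = [30 18; 18 15]
S = H·P̄·Hᵀ + R = [328]
K = P̄·Hᵀ·S⁻¹ = [12/41; 33/164]
x' − x̄ = [-96/41, -66/41] = K·y
y = (KᵀK)⁻¹·Kᵀ·(x' − x̄) = [-8]
z = y + H·x̄ = [-8] + [10] = [2]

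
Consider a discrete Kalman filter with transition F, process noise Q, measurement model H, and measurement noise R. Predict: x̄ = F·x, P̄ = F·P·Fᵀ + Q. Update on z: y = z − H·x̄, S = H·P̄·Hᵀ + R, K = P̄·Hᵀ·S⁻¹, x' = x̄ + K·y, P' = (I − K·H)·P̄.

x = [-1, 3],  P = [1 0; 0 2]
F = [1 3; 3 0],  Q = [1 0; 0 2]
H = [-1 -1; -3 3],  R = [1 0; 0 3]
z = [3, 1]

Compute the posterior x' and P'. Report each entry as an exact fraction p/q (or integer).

x' = [-4078/2645, -711/529]
P' = [864/2645 85/529; 85/529 171/529]

x̄ = F·x = [8, -3]
P̄ = F·P·Fᵀ + Q = [20 3; 3 11]
y = z − H·x̄ = [8, 34]
S = H·P̄·Hᵀ + R = [38 27; 27 228]
K = P̄·Hᵀ·S⁻¹ = [-1289/2645 -439/2645; -256/529 86/529]
x' = x̄ + K·y = [-4078/2645, -711/529]
P' = (I − K·H)·P̄ = [864/2645 85/529; 85/529 171/529]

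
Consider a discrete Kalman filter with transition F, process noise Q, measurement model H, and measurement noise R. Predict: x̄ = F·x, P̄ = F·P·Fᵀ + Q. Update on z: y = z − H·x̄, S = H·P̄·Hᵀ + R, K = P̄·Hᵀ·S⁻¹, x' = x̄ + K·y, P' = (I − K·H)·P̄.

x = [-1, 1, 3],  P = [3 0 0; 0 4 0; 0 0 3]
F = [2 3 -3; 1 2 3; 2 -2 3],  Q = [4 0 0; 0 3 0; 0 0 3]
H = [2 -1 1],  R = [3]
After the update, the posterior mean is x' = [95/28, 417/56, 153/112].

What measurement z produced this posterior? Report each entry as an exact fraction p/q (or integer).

x̄ = F·x = [-8, 10, 5]
P̄ = F·P·Fᵀ + Q = [79 3 -39; 3 49 17; -39 17 58]
S = H·P̄·Hᵀ + R = [224]
K = P̄·Hᵀ·S⁻¹ = [29/56; -13/112; -37/224]
x' − x̄ = [319/28, -143/56, -407/112] = K·y
y = (KᵀK)⁻¹·Kᵀ·(x' − x̄) = [22]
z = y + H·x̄ = [22] + [-21] = [1]

z = [1]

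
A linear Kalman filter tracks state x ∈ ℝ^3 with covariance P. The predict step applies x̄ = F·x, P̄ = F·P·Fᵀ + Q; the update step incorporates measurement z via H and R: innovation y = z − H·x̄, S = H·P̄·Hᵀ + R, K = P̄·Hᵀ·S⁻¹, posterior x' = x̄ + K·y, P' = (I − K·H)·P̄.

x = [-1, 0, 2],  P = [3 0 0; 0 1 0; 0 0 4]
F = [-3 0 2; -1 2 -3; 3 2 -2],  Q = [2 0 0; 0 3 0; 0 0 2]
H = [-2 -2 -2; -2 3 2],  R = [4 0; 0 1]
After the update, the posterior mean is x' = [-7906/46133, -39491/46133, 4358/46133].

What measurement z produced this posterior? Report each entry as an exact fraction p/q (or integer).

x̄ = F·x = [7, -5, -7]
P̄ = F·P·Fᵀ + Q = [45 -15 -43; -15 46 19; -43 19 49]
S = H·P̄·Hᵀ + R = [252 -452; -452 1543]
K = P̄·Hᵀ·S⁻¹ = [-29887/92266 -10985/46133; -15297/46133 1678/46133; 15891/92266 9533/46133]
x' − x̄ = [-330837/46133, 191174/46133, 327289/46133] = K·y
y = (KᵀK)⁻¹·Kᵀ·(x' − x̄) = [-8, 41]
z = y + H·x̄ = [-8, 41] + [10, -43] = [2, -2]

z = [2, -2]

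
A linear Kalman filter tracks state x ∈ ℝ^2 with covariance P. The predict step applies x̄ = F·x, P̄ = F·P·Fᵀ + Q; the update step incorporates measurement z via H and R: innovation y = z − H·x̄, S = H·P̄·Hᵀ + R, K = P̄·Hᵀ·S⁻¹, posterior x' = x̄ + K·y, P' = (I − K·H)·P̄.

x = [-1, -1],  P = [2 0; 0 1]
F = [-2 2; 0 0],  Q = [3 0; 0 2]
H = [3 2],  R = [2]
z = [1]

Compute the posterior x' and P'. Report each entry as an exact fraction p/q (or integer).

x' = [9/29, 4/145]
P' = [30/29 -36/29; -36/29 274/145]

x̄ = F·x = [0, 0]
P̄ = F·P·Fᵀ + Q = [15 0; 0 2]
y = z − H·x̄ = [1]
S = H·P̄·Hᵀ + R = [145]
K = P̄·Hᵀ·S⁻¹ = [9/29; 4/145]
x' = x̄ + K·y = [9/29, 4/145]
P' = (I − K·H)·P̄ = [30/29 -36/29; -36/29 274/145]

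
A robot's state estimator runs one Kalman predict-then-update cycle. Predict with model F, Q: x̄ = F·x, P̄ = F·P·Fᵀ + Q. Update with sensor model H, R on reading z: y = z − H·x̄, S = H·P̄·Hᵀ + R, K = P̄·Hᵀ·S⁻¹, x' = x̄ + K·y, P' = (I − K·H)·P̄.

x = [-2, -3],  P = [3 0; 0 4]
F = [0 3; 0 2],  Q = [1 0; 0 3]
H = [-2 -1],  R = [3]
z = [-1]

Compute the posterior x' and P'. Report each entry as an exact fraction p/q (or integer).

x̄ = F·x = [-9, -6]
P̄ = F·P·Fᵀ + Q = [37 24; 24 19]
y = z − H·x̄ = [-25]
S = H·P̄·Hᵀ + R = [266]
K = P̄·Hᵀ·S⁻¹ = [-7/19; -67/266]
x' = x̄ + K·y = [4/19, 79/266]
P' = (I − K·H)·P̄ = [17/19 -13/19; -13/19 565/266]

x' = [4/19, 79/266]
P' = [17/19 -13/19; -13/19 565/266]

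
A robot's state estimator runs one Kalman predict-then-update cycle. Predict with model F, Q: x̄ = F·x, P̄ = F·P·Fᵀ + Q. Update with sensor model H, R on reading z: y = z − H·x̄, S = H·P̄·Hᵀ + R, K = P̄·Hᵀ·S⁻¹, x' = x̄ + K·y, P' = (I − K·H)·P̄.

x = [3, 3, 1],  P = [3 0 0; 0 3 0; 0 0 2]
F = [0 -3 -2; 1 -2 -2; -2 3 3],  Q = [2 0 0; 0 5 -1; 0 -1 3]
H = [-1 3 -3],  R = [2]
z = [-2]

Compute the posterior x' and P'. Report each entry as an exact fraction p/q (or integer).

x̄ = F·x = [-11, -5, 6]
P̄ = F·P·Fᵀ + Q = [37 26 -39; 26 28 -37; -39 -37 60]
y = z − H·x̄ = [20]
S = H·P̄·Hᵀ + R = [1107]
K = P̄·Hᵀ·S⁻¹ = [158/1107; 169/1107; -28/123]
x' = x̄ + K·y = [-9017/1107, -2155/1107, 178/123]
P' = (I − K·H)·P̄ = [15995/1107 2080/1107 -373/123; 2080/1107 2435/1107 181/123; -373/123 181/123 108/41]

x' = [-9017/1107, -2155/1107, 178/123]
P' = [15995/1107 2080/1107 -373/123; 2080/1107 2435/1107 181/123; -373/123 181/123 108/41]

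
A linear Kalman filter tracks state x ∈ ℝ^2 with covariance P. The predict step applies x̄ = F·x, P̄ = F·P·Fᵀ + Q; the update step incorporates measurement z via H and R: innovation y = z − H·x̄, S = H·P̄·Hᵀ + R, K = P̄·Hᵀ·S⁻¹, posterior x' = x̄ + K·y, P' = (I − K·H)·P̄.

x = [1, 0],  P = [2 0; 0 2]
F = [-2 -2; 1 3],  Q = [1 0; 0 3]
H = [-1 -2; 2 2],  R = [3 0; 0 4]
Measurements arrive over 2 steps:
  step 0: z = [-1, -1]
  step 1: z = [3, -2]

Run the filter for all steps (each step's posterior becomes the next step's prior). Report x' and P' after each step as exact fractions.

step 0: x̄ = F·x = [-2, 1]
step 0: P̄ = F·P·Fᵀ + Q = [17 -16; -16 23]
step 0: y = z − H·x̄ = [-1, 1]
step 0: S = H·P̄·Hᵀ + R = [48 -30; -30 36]
step 0: K = P̄·Hᵀ·S⁻¹ = [50/69 91/138; -55/69 -19/69]
step 0: x' = x̄ + K·y = [-95/46, 35/23]
step 0: P' = (I − K·H)·P̄ = [332/69 -241/69; -241/69 203/69]
step 1: x̄ = F·x = [25/23, 5/2]
step 1: P̄ = F·P·Fᵀ + Q = [281/69 2/3; 2/3 40/3]
step 1: y = z − H·x̄ = [209/23, -211/23]
step 1: S = H·P̄·Hᵀ + R = [4352/69 -1506/23; -1506/23 1816/23]
step 1: K = P̄·Hᵀ·S⁻¹ = [3343/11947 8413/23894; -5602/11947 -409/11947]
step 1: x' = x̄ + K·y = [9547/23894, -34571/23894]
step 1: P' = (I − K·H)·P̄ = [26855/11947 -18442/11947; -18442/11947 17624/11947]

step 0: x' = [-95/46, 35/23], P' = [332/69 -241/69; -241/69 203/69]
step 1: x' = [9547/23894, -34571/23894], P' = [26855/11947 -18442/11947; -18442/11947 17624/11947]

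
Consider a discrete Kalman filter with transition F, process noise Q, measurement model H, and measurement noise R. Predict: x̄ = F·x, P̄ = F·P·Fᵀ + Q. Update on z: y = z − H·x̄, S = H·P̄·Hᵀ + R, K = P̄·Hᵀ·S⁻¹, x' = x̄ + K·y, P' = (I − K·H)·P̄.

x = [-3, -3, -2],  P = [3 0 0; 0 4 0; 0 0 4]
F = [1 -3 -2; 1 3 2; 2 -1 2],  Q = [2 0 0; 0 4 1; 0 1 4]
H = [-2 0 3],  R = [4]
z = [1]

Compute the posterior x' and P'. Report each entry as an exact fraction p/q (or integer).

x̄ = F·x = [10, -16, -7]
P̄ = F·P·Fᵀ + Q = [57 -49 2; -49 59 11; 2 11 36]
y = z − H·x̄ = [42]
S = H·P̄·Hᵀ + R = [532]
K = P̄·Hᵀ·S⁻¹ = [-27/133; 131/532; 26/133]
x' = x̄ + K·y = [28/19, -215/38, 23/19]
P' = (I − K·H)·P̄ = [4665/133 -2980/133 3074/133; -2980/133 14227/532 -1943/133; 3074/133 -1943/133 2084/133]

x' = [28/19, -215/38, 23/19]
P' = [4665/133 -2980/133 3074/133; -2980/133 14227/532 -1943/133; 3074/133 -1943/133 2084/133]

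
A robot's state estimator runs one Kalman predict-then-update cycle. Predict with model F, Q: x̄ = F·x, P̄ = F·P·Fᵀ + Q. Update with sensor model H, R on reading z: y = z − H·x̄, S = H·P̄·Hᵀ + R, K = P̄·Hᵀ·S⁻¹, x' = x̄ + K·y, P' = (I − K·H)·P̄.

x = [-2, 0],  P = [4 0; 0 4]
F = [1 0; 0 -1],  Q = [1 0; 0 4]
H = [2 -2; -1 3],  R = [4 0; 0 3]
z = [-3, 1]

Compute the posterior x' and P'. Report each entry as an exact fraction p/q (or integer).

x̄ = F·x = [-2, 0]
P̄ = F·P·Fᵀ + Q = [5 0; 0 8]
y = z − H·x̄ = [1, -1]
S = H·P̄·Hᵀ + R = [56 -58; -58 80]
K = P̄·Hᵀ·S⁻¹ = [85/186 25/93; 28/279 104/279]
x' = x̄ + K·y = [-337/186, -76/279]
P' = (I − K·H)·P̄ = [55/31 80/93; 80/93 184/279]

x' = [-337/186, -76/279]
P' = [55/31 80/93; 80/93 184/279]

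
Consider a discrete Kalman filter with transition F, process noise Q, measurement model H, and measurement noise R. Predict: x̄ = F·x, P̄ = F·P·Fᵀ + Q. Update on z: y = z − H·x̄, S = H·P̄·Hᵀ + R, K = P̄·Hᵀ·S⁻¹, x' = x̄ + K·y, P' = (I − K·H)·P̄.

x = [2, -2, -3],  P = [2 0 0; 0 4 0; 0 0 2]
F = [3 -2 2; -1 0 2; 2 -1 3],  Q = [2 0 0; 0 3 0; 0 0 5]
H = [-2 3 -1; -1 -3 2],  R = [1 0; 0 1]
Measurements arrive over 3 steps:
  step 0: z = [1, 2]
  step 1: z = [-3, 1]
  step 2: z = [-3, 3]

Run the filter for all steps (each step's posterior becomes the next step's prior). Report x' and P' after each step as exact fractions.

step 0: x' = [-26480/6987, -34982/6987, -58541/6987], P' = [50648/20961 76016/20961 135374/20961; 76016/20961 124208/20961 221087/20961; 135374/20961 221087/20961 397625/20961]
step 1: x' = [49756742/56806933, -2335511/56806933, 51836839/56806933], P' = [964159954/170420799 1499042978/170420799 894060336/56806933; 1499042978/170420799 2412205705/170420799 1438284050/56806933; 894060336/56806933 1438284050/56806933 2583850436/56806933]
step 2: x' = [-196953688898/110213299679, -3970265865656/991919697111, -5359891066804/991919697111], P' = [685640552980/110213299679 3204304142546/330639899037 5734426688512/330639899037; 3204304142546/330639899037 46350331568111/2975759091333 82927214439646/2975759091333; 5734426688512/330639899037 82927214439646/2975759091333 148950329594588/2975759091333]

step 0: x̄ = F·x = [4, -8, -3]
step 0: P̄ = F·P·Fᵀ + Q = [44 2 32; 2 13 8; 32 8 35]
step 0: y = z − H·x̄ = [30, -12]
step 0: S = H·P̄·Hᵀ + R = [385 -117; -117 90]
step 0: K = P̄·Hᵀ·S⁻¹ = [-958/2329 -7948/20961; -55/2329 -6466/20961; -568/2329 -3385/20961]
step 0: x' = x̄ + K·y = [-26480/6987, -34982/6987, -58541/6987]
step 0: P' = (I − K·H)·P̄ = [50648/20961 76016/20961 135374/20961; 76016/20961 124208/20961 221087/20961; 135374/20961 221087/20961 397625/20961]
step 1: x̄ = F·x = [-42186/2329, -90602/6987, -193601/6987]
step 1: P̄ = F·P·Fᵀ + Q = [169854/2329 415912/6987 799036/6987; 415912/6987 1162535/20961 2053670/20961; 799036/6987 2053670/20961 4004132/20961]
step 1: y = z − H·x̄ = [-195872/6987, -4175/6987]
step 1: S = H·P̄·Hᵀ + R = [2896232/20961 -378793/20961; -378793/20961 1282934/20961]
step 1: K = P̄·Hᵀ·S⁻¹ = [-113371982/170420799 -96926872/170420799; -76320991/170420799 -105955793/170420799; -57118958/56806933 -41211614/56806933]
step 1: x' = x̄ + K·y = [49756742/56806933, -2335511/56806933, 51836839/56806933]
step 1: P' = (I − K·H)·P̄ = [964159954/170420799 1499042978/170420799 894060336/56806933; 1499042978/170420799 2412205705/170420799 1438284050/56806933; 894060336/56806933 1438284050/56806933 2583850436/56806933]
step 2: x̄ = F·x = [257614926/56806933, 53916936/56806933, 257359512/56806933]
step 2: P̄ = F·P·Fᵀ + Q = [29352148396/170420799 24581126758/170420799 15658304680/56806933; 24581126758/170420799 21752903551/170420799 13377502542/56806933; 15658304680/56806933 13377502542/56806933 25728599524/56806933]
step 2: y = z − H·x̄ = [440417757/56806933, 75067509/56806933]
step 2: S = H·P̄·Hᵀ + R = [42672034222/170420799 2567774477/170420799; 2567774477/170420799 12038908318/170420799]
step 2: K = P̄·Hᵀ·S⁻¹ = [-235357578754/330639899037 -200980709554/330639899037; -1553694301141/2975759091333 -2035303107955/2975759091333; -3388366668866/2975759091333 -2490824326370/2975759091333]
step 2: x' = x̄ + K·y = [-196953688898/110213299679, -3970265865656/991919697111, -5359891066804/991919697111]
step 2: P' = (I − K·H)·P̄ = [685640552980/110213299679 3204304142546/330639899037 5734426688512/330639899037; 3204304142546/330639899037 46350331568111/2975759091333 82927214439646/2975759091333; 5734426688512/330639899037 82927214439646/2975759091333 148950329594588/2975759091333]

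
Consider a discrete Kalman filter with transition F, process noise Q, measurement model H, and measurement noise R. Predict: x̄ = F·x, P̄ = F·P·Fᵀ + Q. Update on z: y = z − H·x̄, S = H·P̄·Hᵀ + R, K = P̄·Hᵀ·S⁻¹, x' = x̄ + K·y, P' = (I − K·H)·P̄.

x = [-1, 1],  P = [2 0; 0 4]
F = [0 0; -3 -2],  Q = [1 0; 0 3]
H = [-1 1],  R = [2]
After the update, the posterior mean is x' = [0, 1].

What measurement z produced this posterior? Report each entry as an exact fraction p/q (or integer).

z = [1]

x̄ = F·x = [0, 1]
P̄ = F·P·Fᵀ + Q = [1 0; 0 37]
S = H·P̄·Hᵀ + R = [40]
K = P̄·Hᵀ·S⁻¹ = [-1/40; 37/40]
x' − x̄ = [0, 0] = K·y
y = (KᵀK)⁻¹·Kᵀ·(x' − x̄) = [0]
z = y + H·x̄ = [0] + [1] = [1]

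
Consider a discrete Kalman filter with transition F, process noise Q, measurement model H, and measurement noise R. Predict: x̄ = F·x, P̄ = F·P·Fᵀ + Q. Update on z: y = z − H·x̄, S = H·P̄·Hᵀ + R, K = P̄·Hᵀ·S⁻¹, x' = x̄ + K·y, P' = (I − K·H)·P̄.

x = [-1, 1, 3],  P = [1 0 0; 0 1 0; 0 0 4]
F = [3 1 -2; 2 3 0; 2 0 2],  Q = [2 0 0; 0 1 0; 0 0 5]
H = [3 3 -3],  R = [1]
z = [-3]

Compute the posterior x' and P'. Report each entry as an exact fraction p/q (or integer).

x̄ = F·x = [-8, 1, 4]
P̄ = F·P·Fᵀ + Q = [28 9 -10; 9 14 4; -10 4 25]
y = z − H·x̄ = [30]
S = H·P̄·Hᵀ + R = [874]
K = P̄·Hᵀ·S⁻¹ = [141/874; 3/46; -93/874]
x' = x̄ + K·y = [-1381/437, 68/23, 353/437]
P' = (I − K·H)·P̄ = [4591/874 -9/46 4373/874; -9/46 473/46 463/46; 4373/874 463/46 13201/874]

x' = [-1381/437, 68/23, 353/437]
P' = [4591/874 -9/46 4373/874; -9/46 473/46 463/46; 4373/874 463/46 13201/874]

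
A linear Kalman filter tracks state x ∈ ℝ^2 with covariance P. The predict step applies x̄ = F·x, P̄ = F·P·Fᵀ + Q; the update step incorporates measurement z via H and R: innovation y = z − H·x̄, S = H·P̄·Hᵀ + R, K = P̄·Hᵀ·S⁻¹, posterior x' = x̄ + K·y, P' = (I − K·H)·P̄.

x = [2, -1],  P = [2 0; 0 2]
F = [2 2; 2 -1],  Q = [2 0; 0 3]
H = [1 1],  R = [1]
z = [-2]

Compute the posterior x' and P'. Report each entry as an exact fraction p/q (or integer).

x̄ = F·x = [2, 5]
P̄ = F·P·Fᵀ + Q = [18 4; 4 13]
y = z − H·x̄ = [-9]
S = H·P̄·Hᵀ + R = [40]
K = P̄·Hᵀ·S⁻¹ = [11/20; 17/40]
x' = x̄ + K·y = [-59/20, 47/40]
P' = (I − K·H)·P̄ = [59/10 -107/20; -107/20 231/40]

x' = [-59/20, 47/40]
P' = [59/10 -107/20; -107/20 231/40]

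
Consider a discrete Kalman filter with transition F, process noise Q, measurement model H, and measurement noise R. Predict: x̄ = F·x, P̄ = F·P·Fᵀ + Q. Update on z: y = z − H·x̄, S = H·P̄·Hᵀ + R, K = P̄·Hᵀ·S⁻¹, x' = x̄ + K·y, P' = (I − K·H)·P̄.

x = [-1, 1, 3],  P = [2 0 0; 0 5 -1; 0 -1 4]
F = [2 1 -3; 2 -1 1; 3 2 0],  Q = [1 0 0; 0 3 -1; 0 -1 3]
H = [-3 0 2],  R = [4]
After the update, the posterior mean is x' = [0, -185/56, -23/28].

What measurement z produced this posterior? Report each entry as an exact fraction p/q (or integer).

z = [-2]

x̄ = F·x = [-10, 0, -1]
P̄ = F·P·Fᵀ + Q = [56 -13 28; -13 22 -1; 28 -1 41]
S = H·P̄·Hᵀ + R = [336]
K = P̄·Hᵀ·S⁻¹ = [-1/3; 37/336; -1/168]
x' − x̄ = [10, -185/56, 5/28] = K·y
y = (KᵀK)⁻¹·Kᵀ·(x' − x̄) = [-30]
z = y + H·x̄ = [-30] + [28] = [-2]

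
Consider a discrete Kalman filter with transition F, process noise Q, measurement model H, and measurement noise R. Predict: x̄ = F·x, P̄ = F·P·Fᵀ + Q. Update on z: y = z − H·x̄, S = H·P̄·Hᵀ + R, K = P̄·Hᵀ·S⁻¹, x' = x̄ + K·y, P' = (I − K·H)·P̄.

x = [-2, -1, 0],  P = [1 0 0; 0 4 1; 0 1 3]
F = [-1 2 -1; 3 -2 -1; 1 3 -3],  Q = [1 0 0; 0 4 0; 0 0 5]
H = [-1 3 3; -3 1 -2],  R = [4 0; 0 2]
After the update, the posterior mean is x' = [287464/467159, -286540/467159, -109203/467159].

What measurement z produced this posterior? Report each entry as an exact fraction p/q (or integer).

z = [-3, -2]

x̄ = F·x = [0, -4, -5]
P̄ = F·P·Fᵀ + Q = [17 -16 23; -16 36 -9; 23 -9 51]
S = H·P̄·Hᵀ + R = [600 -121; -121 803]
K = P̄·Hᵀ·S⁻¹ = [-951/42469 -67316/467159; 8203/42469 72937/467159; 5539/42469 -95537/467159]
x' − x̄ = [287464/467159, 1582096/467159, 2226592/467159] = K·y
y = (KᵀK)⁻¹·Kᵀ·(x' − x̄) = [24, -8]
z = y + H·x̄ = [24, -8] + [-27, 6] = [-3, -2]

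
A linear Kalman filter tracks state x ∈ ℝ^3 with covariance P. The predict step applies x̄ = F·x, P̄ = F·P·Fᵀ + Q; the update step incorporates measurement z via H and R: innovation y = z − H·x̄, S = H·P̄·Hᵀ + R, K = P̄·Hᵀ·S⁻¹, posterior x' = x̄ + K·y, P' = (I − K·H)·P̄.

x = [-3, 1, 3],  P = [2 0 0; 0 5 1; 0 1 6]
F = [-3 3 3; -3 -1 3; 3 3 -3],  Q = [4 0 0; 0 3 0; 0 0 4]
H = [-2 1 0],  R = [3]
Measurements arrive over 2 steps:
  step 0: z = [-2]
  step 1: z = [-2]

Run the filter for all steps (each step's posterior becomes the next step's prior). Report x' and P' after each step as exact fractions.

step 0: x' = [3056/381, 5281/381, -2066/127], P' = [6734/381 12823/381 -4934/127; 12823/381 25490/381 -9889/127; -4934/127 -9889/127 12934/127]
step 1: x' = [-237973/10648, -6986717/149072, 4443015/74536], P' = [1650893/5324 6616451/10648 -4165785/5324; 6616451/10648 186065027/149072 -117195345/74536; -4165785/5324 -117195345/74536 74249267/37268]

step 0: x̄ = F·x = [21, 17, -15]
step 0: P̄ = F·P·Fᵀ + Q = [139 63 -27; 63 74 -75; -27 -75 103]
step 0: y = z − H·x̄ = [23]
step 0: S = H·P̄·Hᵀ + R = [381]
step 0: K = P̄·Hᵀ·S⁻¹ = [-215/381; -52/381; -7/127]
step 0: x' = x̄ + K·y = [3056/381, 5281/381, -2066/127]
step 0: P' = (I − K·H)·P̄ = [6734/381 12823/381 -4934/127; 12823/381 25490/381 -9889/127; -4934/127 -9889/127 12934/127]
step 1: x̄ = F·x = [-3973/127, -33043/381, 14535/127]
step 1: P̄ = F·P·Fᵀ + Q = [47458/127 114950/127 -148950/127; 114950/127 957833/381 -420870/127; -148950/127 -420870/127 557338/127]
step 1: y = z − H·x̄ = [8443/381]
step 1: S = H·P̄·Hᵀ + R = [149072/381]
step 1: K = P̄·Hᵀ·S⁻¹ = [4293/10648; 268133/149072; -184455/74536]
step 1: x' = x̄ + K·y = [-237973/10648, -6986717/149072, 4443015/74536]
step 1: P' = (I − K·H)·P̄ = [1650893/5324 6616451/10648 -4165785/5324; 6616451/10648 186065027/149072 -117195345/74536; -4165785/5324 -117195345/74536 74249267/37268]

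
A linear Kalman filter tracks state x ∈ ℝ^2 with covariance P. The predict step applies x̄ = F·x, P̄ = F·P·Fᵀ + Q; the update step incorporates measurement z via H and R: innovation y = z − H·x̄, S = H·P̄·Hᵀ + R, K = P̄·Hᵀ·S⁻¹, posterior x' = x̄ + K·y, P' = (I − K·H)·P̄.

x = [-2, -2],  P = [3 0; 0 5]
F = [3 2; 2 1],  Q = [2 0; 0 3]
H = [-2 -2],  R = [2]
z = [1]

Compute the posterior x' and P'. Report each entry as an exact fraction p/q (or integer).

x' = [-123/251, -18/251]
P' = [441/251 -364/251; -364/251 412/251]

x̄ = F·x = [-10, -6]
P̄ = F·P·Fᵀ + Q = [49 28; 28 20]
y = z − H·x̄ = [-31]
S = H·P̄·Hᵀ + R = [502]
K = P̄·Hᵀ·S⁻¹ = [-77/251; -48/251]
x' = x̄ + K·y = [-123/251, -18/251]
P' = (I − K·H)·P̄ = [441/251 -364/251; -364/251 412/251]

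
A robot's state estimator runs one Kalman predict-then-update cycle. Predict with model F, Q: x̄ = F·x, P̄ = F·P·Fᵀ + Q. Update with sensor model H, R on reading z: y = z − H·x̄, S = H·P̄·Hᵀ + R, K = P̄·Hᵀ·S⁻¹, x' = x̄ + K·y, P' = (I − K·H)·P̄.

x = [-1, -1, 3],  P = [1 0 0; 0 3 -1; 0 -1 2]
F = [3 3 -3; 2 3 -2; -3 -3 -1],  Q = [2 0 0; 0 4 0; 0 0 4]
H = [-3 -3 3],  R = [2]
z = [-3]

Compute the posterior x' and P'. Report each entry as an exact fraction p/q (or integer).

x' = [-645/223, -2011/3791, -16707/3791]
P' = [1202/223 150/223 1332/223; 150/223 14024/3791 16280/3791; 1332/223 16280/3791 39132/3791]

x̄ = F·x = [-15, -11, 3]
P̄ = F·P·Fᵀ + Q = [74 60 -36; 60 55 -32; -36 -32 36]
y = z − H·x̄ = [-90]
S = H·P̄·Hᵀ + R = [3791]
K = P̄·Hᵀ·S⁻¹ = [-30/223; -441/3791; 312/3791]
x' = x̄ + K·y = [-645/223, -2011/3791, -16707/3791]
P' = (I − K·H)·P̄ = [1202/223 150/223 1332/223; 150/223 14024/3791 16280/3791; 1332/223 16280/3791 39132/3791]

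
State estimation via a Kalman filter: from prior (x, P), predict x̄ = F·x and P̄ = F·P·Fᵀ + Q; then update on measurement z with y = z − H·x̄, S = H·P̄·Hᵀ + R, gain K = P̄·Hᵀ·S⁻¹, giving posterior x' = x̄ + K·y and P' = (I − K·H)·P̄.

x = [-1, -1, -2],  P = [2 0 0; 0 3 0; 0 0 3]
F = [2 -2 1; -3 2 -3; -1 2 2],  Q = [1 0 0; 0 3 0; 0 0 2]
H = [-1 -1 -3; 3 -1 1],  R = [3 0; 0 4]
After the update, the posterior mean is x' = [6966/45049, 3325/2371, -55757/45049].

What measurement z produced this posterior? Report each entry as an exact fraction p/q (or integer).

x̄ = F·x = [-2, 7, -5]
P̄ = F·P·Fᵀ + Q = [24 -33 -10; -33 60 0; -10 0 28]
S = H·P̄·Hᵀ + R = [213 70; 70 446]
K = P̄·Hᵀ·S⁻¹ = [5372/45049 17505/90098; -24/2371 -1683/4742; -16432/45049 2377/45049]
x' − x̄ = [97064/45049, -13272/2371, 169488/45049] = K·y
y = (KᵀK)⁻¹·Kᵀ·(x' − x̄) = [-8, 16]
z = y + H·x̄ = [-8, 16] + [10, -18] = [2, -2]

z = [2, -2]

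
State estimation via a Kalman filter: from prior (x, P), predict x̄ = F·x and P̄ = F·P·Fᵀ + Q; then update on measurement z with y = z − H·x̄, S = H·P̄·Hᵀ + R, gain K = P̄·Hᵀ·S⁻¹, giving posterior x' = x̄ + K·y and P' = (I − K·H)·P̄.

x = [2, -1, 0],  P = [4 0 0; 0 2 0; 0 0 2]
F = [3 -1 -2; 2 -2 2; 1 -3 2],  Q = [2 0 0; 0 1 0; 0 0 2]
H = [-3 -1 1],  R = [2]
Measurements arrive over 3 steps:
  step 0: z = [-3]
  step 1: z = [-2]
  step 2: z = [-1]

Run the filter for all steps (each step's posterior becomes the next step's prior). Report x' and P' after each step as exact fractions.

step 0: x̄ = F·x = [7, 6, 5]
step 0: P̄ = F·P·Fᵀ + Q = [48 20 10; 20 33 28; 10 28 32]
step 0: y = z − H·x̄ = [19]
step 0: S = H·P̄·Hᵀ + R = [503]
step 0: K = P̄·Hᵀ·S⁻¹ = [-154/503; -65/503; -26/503]
step 0: x' = x̄ + K·y = [595/503, 1783/503, 2021/503]
step 0: P' = (I − K·H)·P̄ = [428/503 50/503 1026/503; 50/503 12374/503 12394/503; 1026/503 12394/503 15420/503]
step 1: x̄ = F·x = [-4040/503, 1666/503, -712/503]
step 1: P̄ = F·P·Fᵀ + Q = [115876/503 -7924/503 29906/503; -7924/503 22047/503 18596/503; 29906/503 18596/503 29556/503]
step 1: y = z − H·x̄ = [-10748/503]
step 1: S = H·P̄·Hᵀ + R = [831321/503]
step 1: K = P̄·Hᵀ·S⁻¹ = [-34422/92369; 20321/831321; -78758/831321]
step 1: x' = x̄ + K·y = [-6368/92369, 2319226/831321, 506144/831321]
step 1: P' = (I − K·H)·P̄ = [78496/92369 -64498/92369 102146/92369; -64498/92369 35616682/831321 33915878/831321; 102146/92369 33915878/831321 36516304/831321]
step 2: x̄ = F·x = [-3503450/831321, -3740788/831321, -6002702/831321]
step 2: P̄ = F·P·Fᵀ + Q = [317817352/831321 3721172/831321 108049810/831321; 3721172/831321 32860465/831321 32179196/831321; 108049810/831321 32179196/831321 69154072/831321]
step 2: y = z − H·x̄ = [-9079757/831321]
step 2: S = H·P̄·Hᵀ + R = [2273703127/831321]
step 2: K = P̄·Hᵀ·S⁻¹ = [-849123418/2273703127; -11844785/2273703127; -287174554/2273703127]
step 2: x' = x̄ + K·y = [-307908644/2273703127, -10101866311/2273703127, -13281135856/2273703127]
step 2: P' = (I − K·H)·P̄ = [1938755380/2273703127 -1920851166/2273703127 2197168138/2273703127; -1920851166/2273703127 89706194230/2273703127 83919951162/2273703127; 2197168138/2273703127 83919951162/2273703127 89937106468/2273703127]

step 0: x' = [595/503, 1783/503, 2021/503], P' = [428/503 50/503 1026/503; 50/503 12374/503 12394/503; 1026/503 12394/503 15420/503]
step 1: x' = [-6368/92369, 2319226/831321, 506144/831321], P' = [78496/92369 -64498/92369 102146/92369; -64498/92369 35616682/831321 33915878/831321; 102146/92369 33915878/831321 36516304/831321]
step 2: x' = [-307908644/2273703127, -10101866311/2273703127, -13281135856/2273703127], P' = [1938755380/2273703127 -1920851166/2273703127 2197168138/2273703127; -1920851166/2273703127 89706194230/2273703127 83919951162/2273703127; 2197168138/2273703127 83919951162/2273703127 89937106468/2273703127]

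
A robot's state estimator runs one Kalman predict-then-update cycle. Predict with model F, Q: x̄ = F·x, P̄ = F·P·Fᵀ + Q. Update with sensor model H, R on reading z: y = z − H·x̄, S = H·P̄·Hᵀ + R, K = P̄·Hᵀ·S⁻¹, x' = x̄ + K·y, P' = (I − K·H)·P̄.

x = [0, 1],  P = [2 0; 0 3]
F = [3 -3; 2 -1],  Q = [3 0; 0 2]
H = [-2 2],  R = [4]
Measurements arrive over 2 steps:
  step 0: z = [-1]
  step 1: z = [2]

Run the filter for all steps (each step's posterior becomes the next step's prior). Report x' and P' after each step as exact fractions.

step 0: x' = [3/8, 0], P' = [231/20 51/5; 51/5 49/5]
step 1: x' = [21/29, 95/58], P' = [3252/319 3159/319; 3159/319 3365/319]

step 0: x̄ = F·x = [-3, -1]
step 0: P̄ = F·P·Fᵀ + Q = [48 21; 21 13]
step 0: y = z − H·x̄ = [-5]
step 0: S = H·P̄·Hᵀ + R = [80]
step 0: K = P̄·Hᵀ·S⁻¹ = [-27/40; -1/5]
step 0: x' = x̄ + K·y = [3/8, 0]
step 0: P' = (I − K·H)·P̄ = [231/20 51/5; 51/5 49/5]
step 1: x̄ = F·x = [9/8, 3/4]
step 1: P̄ = F·P·Fᵀ + Q = [231/20 69/10; 69/10 86/5]
step 1: y = z − H·x̄ = [11/4]
step 1: S = H·P̄·Hᵀ + R = [319/5]
step 1: K = P̄·Hᵀ·S⁻¹ = [-93/638; 103/319]
step 1: x' = x̄ + K·y = [21/29, 95/58]
step 1: P' = (I − K·H)·P̄ = [3252/319 3159/319; 3159/319 3365/319]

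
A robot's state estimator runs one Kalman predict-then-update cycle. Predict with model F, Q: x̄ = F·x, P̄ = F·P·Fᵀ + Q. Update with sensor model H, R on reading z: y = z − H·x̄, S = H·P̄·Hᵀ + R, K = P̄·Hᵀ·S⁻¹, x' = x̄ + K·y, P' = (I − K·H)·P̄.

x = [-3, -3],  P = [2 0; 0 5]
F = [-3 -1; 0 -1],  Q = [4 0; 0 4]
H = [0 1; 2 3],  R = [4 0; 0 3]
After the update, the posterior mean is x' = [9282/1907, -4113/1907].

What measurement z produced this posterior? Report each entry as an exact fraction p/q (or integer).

z = [-3, 3]

x̄ = F·x = [12, 3]
P̄ = F·P·Fᵀ + Q = [27 5; 5 9]
S = H·P̄·Hᵀ + R = [13 37; 37 252]
K = P̄·Hᵀ·S⁻¹ = [-1293/1907 712/1907; 899/1907 148/1907]
x' − x̄ = [-13602/1907, -9834/1907] = K·y
y = (KᵀK)⁻¹·Kᵀ·(x' − x̄) = [-6, -30]
z = y + H·x̄ = [-6, -30] + [3, 33] = [-3, 3]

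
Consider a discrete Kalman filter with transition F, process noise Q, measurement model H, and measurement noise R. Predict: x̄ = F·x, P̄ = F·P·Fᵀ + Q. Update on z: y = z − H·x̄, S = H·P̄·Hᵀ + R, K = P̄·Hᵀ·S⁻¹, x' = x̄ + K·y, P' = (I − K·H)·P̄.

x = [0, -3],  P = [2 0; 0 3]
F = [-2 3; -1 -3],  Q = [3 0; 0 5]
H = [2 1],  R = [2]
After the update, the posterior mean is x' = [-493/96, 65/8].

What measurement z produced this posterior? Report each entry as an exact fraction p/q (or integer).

x̄ = F·x = [-9, 9]
P̄ = F·P·Fᵀ + Q = [38 -23; -23 34]
S = H·P̄·Hᵀ + R = [96]
K = P̄·Hᵀ·S⁻¹ = [53/96; -1/8]
x' − x̄ = [371/96, -7/8] = K·y
y = (KᵀK)⁻¹·Kᵀ·(x' − x̄) = [7]
z = y + H·x̄ = [7] + [-9] = [-2]

z = [-2]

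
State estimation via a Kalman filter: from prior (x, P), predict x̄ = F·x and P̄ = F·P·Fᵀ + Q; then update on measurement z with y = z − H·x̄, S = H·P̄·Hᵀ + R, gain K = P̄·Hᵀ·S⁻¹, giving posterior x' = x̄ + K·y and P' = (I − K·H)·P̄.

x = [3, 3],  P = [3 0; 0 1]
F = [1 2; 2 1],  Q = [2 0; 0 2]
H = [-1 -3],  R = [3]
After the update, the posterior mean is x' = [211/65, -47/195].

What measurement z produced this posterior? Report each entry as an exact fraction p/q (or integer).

x̄ = F·x = [9, 9]
P̄ = F·P·Fᵀ + Q = [9 8; 8 15]
S = H·P̄·Hᵀ + R = [195]
K = P̄·Hᵀ·S⁻¹ = [-11/65; -53/195]
x' − x̄ = [-374/65, -1802/195] = K·y
y = (KᵀK)⁻¹·Kᵀ·(x' − x̄) = [34]
z = y + H·x̄ = [34] + [-36] = [-2]

z = [-2]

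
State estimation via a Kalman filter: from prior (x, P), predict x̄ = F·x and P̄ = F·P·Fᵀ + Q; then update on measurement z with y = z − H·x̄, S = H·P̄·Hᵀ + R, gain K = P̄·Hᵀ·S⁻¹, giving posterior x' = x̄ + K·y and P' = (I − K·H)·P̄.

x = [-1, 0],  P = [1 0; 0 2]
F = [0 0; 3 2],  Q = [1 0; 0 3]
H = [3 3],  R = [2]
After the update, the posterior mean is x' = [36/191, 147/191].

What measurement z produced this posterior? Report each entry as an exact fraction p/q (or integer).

z = [3]

x̄ = F·x = [0, -3]
P̄ = F·P·Fᵀ + Q = [1 0; 0 20]
S = H·P̄·Hᵀ + R = [191]
K = P̄·Hᵀ·S⁻¹ = [3/191; 60/191]
x' − x̄ = [36/191, 720/191] = K·y
y = (KᵀK)⁻¹·Kᵀ·(x' − x̄) = [12]
z = y + H·x̄ = [12] + [-9] = [3]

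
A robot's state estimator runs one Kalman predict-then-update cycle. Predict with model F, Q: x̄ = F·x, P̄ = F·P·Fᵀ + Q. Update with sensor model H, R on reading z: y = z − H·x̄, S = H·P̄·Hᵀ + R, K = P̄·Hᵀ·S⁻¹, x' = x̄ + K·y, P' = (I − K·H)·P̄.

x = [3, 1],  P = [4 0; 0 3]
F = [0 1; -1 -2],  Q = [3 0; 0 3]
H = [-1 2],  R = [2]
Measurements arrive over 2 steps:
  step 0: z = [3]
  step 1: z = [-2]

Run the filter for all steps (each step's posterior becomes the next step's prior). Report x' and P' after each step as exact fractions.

step 0: x' = [-4/3, 19/27], P' = [3 4/3; 4/3 29/27]
step 1: x' = [955/1114, -621/1114], P' = [1447/557 649/557; 649/557 559/557]

step 0: x̄ = F·x = [1, -5]
step 0: P̄ = F·P·Fᵀ + Q = [6 -6; -6 19]
step 0: y = z − H·x̄ = [14]
step 0: S = H·P̄·Hᵀ + R = [108]
step 0: K = P̄·Hᵀ·S⁻¹ = [-1/6; 11/27]
step 0: x' = x̄ + K·y = [-4/3, 19/27]
step 0: P' = (I − K·H)·P̄ = [3 4/3; 4/3 29/27]
step 1: x̄ = F·x = [19/27, -2/27]
step 1: P̄ = F·P·Fᵀ + Q = [110/27 -94/27; -94/27 422/27]
step 1: y = z − H·x̄ = [-31/27]
step 1: S = H·P̄·Hᵀ + R = [2228/27]
step 1: K = P̄·Hᵀ·S⁻¹ = [-149/1114; 469/1114]
step 1: x' = x̄ + K·y = [955/1114, -621/1114]
step 1: P' = (I − K·H)·P̄ = [1447/557 649/557; 649/557 559/557]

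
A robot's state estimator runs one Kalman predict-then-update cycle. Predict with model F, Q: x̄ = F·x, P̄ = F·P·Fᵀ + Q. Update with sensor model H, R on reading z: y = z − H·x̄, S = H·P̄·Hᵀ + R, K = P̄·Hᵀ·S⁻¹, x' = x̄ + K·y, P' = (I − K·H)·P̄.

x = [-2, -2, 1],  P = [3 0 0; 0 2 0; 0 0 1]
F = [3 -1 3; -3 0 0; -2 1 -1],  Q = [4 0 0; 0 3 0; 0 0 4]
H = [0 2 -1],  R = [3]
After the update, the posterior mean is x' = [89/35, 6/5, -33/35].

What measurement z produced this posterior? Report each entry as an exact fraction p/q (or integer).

z = [3]

x̄ = F·x = [-1, 6, 1]
P̄ = F·P·Fᵀ + Q = [42 -27 -23; -27 30 18; -23 18 19]
S = H·P̄·Hᵀ + R = [70]
K = P̄·Hᵀ·S⁻¹ = [-31/70; 3/5; 17/70]
x' − x̄ = [124/35, -24/5, -68/35] = K·y
y = (KᵀK)⁻¹·Kᵀ·(x' − x̄) = [-8]
z = y + H·x̄ = [-8] + [11] = [3]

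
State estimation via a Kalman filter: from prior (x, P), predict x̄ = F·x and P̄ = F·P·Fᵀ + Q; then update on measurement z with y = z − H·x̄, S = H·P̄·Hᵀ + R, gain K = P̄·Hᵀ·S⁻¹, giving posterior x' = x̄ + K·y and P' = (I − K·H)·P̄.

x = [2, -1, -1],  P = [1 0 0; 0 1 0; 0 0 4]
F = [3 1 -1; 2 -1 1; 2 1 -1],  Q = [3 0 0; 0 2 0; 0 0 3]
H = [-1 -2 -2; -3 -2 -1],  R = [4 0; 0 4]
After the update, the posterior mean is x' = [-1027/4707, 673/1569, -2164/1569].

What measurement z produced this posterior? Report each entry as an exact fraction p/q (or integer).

z = [3, 1]

x̄ = F·x = [6, 4, 4]
P̄ = F·P·Fᵀ + Q = [17 1 11; 1 11 -1; 11 -1 12]
S = H·P̄·Hᵀ + R = [153 198; 198 287]
K = P̄·Hᵀ·S⁻¹ = [905/4707 -186/523; -425/1569 54/523; -319/1569 -5/523]
x' − x̄ = [-29269/4707, -5603/1569, -8440/1569] = K·y
y = (KᵀK)⁻¹·Kᵀ·(x' − x̄) = [25, 31]
z = y + H·x̄ = [25, 31] + [-22, -30] = [3, 1]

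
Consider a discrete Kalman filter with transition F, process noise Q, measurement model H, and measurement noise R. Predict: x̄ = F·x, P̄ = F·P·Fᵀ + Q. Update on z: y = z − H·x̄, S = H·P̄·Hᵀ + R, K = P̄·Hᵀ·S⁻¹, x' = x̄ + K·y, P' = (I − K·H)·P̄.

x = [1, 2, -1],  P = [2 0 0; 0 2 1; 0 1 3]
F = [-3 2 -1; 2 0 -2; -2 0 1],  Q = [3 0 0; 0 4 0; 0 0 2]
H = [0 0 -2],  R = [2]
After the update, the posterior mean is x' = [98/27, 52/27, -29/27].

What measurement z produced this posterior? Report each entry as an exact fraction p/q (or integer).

z = [2]

x̄ = F·x = [2, 4, -3]
P̄ = F·P·Fᵀ + Q = [28 -10 11; -10 24 -14; 11 -14 13]
S = H·P̄·Hᵀ + R = [54]
K = P̄·Hᵀ·S⁻¹ = [-11/27; 14/27; -13/27]
x' − x̄ = [44/27, -56/27, 52/27] = K·y
y = (KᵀK)⁻¹·Kᵀ·(x' − x̄) = [-4]
z = y + H·x̄ = [-4] + [6] = [2]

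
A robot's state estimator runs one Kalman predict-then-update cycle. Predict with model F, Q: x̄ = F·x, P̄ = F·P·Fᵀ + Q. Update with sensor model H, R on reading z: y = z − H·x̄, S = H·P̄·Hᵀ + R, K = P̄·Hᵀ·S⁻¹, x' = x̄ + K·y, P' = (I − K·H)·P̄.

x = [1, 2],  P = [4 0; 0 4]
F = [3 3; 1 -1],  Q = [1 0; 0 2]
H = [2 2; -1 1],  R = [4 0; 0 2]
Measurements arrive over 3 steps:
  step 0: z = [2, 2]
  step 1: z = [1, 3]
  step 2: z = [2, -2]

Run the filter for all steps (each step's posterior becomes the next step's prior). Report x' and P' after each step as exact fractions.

step 0: x̄ = F·x = [9, -1]
step 0: P̄ = F·P·Fᵀ + Q = [73 0; 0 10]
step 0: y = z − H·x̄ = [-14, 12]
step 0: S = H·P̄·Hᵀ + R = [336 -126; -126 85]
step 0: K = P̄·Hᵀ·S⁻¹ = [803/3171 -73/151; 740/3171 70/151]
step 0: x' = x̄ + K·y = [-157/453, 587/453]
step 0: P' = (I − K·H)·P̄ = [2336/3171 -730/3171; -730/3171 2210/3171]
step 1: x̄ = F·x = [430/151, -248/151]
step 1: P̄ = F·P·Fᵀ + Q = [10315/1057 18/151; 18/151 588/151]
step 1: y = z − H·x̄ = [-213/151, 1131/151]
step 1: S = H·P̄·Hᵀ + R = [62960/1057 -12398/1057; -12398/1057 16293/1057]
step 1: K = P̄·Hᵀ·S⁻¹ = [50593/206267 -90493/206267; 44394/206267 84294/206267]
step 1: x' = x̄ + K·y = [-161782/206267, 229976/206267]
step 1: P' = (I − K·H)·P̄ = [141086/206267 -39900/206267; -39900/206267 128688/206267]
step 2: x̄ = F·x = [204582/206267, -391758/206267]
step 2: P̄ = F·P·Fᵀ + Q = [1916033/206267 37194/206267; 37194/206267 762108/206267]
step 2: y = z − H·x̄ = [786886/206267, 183806/206267]
step 2: S = H·P̄·Hᵀ + R = [11835184/206267 -2307850/206267; -2307850/206267 3016287/206267]
step 2: K = P̄·Hᵀ·S⁻¹ = [9025811/36811681 -16024007/36811681; 7871886/36811681 14870082/36811681]
step 2: x' = x̄ + K·y = [56664338/36811681, -26634330/36811681]
step 2: P' = (I − K·H)·P̄ = [25049818/36811681 -6998196/36811681; -6998196/36811681 22741968/36811681]

step 0: x' = [-157/453, 587/453], P' = [2336/3171 -730/3171; -730/3171 2210/3171]
step 1: x' = [-161782/206267, 229976/206267], P' = [141086/206267 -39900/206267; -39900/206267 128688/206267]
step 2: x' = [56664338/36811681, -26634330/36811681], P' = [25049818/36811681 -6998196/36811681; -6998196/36811681 22741968/36811681]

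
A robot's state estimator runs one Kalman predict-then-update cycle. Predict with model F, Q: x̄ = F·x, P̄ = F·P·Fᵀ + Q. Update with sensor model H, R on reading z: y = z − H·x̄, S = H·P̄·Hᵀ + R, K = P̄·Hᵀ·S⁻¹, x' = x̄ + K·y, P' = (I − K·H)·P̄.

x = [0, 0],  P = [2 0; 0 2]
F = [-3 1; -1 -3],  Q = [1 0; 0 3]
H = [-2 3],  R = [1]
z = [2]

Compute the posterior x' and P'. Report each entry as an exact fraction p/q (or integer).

x' = [-21/73, 69/146]
P' = [1092/73 1449/146; 1449/146 1955/292]

x̄ = F·x = [0, 0]
P̄ = F·P·Fᵀ + Q = [21 0; 0 23]
y = z − H·x̄ = [2]
S = H·P̄·Hᵀ + R = [292]
K = P̄·Hᵀ·S⁻¹ = [-21/146; 69/292]
x' = x̄ + K·y = [-21/73, 69/146]
P' = (I − K·H)·P̄ = [1092/73 1449/146; 1449/146 1955/292]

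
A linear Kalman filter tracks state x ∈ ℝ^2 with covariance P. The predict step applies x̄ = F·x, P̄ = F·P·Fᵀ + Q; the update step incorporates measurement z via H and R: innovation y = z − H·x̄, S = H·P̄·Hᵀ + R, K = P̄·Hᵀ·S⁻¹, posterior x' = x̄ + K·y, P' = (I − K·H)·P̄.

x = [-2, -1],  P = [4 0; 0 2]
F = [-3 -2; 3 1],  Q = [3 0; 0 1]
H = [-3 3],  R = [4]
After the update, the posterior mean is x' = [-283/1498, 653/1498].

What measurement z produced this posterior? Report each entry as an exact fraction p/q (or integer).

x̄ = F·x = [8, -7]
P̄ = F·P·Fᵀ + Q = [47 -40; -40 39]
S = H·P̄·Hᵀ + R = [1498]
K = P̄·Hᵀ·S⁻¹ = [-261/1498; 237/1498]
x' − x̄ = [-12267/1498, 11139/1498] = K·y
y = (KᵀK)⁻¹·Kᵀ·(x' − x̄) = [47]
z = y + H·x̄ = [47] + [-45] = [2]

z = [2]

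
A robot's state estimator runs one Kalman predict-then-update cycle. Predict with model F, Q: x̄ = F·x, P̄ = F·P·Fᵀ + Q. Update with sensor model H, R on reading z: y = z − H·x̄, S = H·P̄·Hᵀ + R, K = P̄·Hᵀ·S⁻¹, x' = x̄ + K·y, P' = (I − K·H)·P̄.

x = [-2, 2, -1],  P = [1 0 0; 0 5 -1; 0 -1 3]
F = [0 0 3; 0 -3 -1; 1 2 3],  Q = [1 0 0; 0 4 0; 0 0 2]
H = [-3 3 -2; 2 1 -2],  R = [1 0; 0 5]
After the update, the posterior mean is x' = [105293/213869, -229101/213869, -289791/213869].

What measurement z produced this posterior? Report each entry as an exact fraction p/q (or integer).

x̄ = F·x = [-3, -5, -1]
P̄ = F·P·Fᵀ + Q = [28 0 21; 0 46 -28; 21 -28 38]
S = H·P̄·Hᵀ + R = [1407 388; 388 259]
K = P̄·Hᵀ·S⁻¹ = [-38066/213869 68586/213869; 10670/213869 68242/213869; -33701/213869 -710/213869]
x' − x̄ = [746900/213869, 840244/213869, -75922/213869] = K·y
y = (KᵀK)⁻¹·Kᵀ·(x' − x̄) = [2, 12]
z = y + H·x̄ = [2, 12] + [-4, -9] = [-2, 3]

z = [-2, 3]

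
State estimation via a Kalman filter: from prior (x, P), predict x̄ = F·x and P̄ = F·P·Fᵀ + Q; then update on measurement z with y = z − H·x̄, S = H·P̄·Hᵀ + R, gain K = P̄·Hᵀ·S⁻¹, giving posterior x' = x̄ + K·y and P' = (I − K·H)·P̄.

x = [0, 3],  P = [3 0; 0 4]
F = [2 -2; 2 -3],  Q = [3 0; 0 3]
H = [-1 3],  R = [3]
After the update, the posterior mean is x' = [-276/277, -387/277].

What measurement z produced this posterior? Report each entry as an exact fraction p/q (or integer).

x̄ = F·x = [-6, -9]
P̄ = F·P·Fᵀ + Q = [31 36; 36 51]
S = H·P̄·Hᵀ + R = [277]
K = P̄·Hᵀ·S⁻¹ = [77/277; 117/277]
x' − x̄ = [1386/277, 2106/277] = K·y
y = (KᵀK)⁻¹·Kᵀ·(x' − x̄) = [18]
z = y + H·x̄ = [18] + [-21] = [-3]

z = [-3]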